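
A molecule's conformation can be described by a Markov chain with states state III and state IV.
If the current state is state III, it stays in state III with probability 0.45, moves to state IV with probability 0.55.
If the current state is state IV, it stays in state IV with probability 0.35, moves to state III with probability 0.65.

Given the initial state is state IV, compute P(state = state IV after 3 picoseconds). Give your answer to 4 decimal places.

0.4540

Propagate the distribution vector 3 picoseconds from state IV.
After 0 picoseconds: (0.0000, 1.0000)
After 1 picosecond: (0.6500, 0.3500)
After 2 picoseconds: (0.5200, 0.4800)
After 3 picoseconds: (0.5460, 0.4540)
P(in state IV after 3 picoseconds) = 0.4540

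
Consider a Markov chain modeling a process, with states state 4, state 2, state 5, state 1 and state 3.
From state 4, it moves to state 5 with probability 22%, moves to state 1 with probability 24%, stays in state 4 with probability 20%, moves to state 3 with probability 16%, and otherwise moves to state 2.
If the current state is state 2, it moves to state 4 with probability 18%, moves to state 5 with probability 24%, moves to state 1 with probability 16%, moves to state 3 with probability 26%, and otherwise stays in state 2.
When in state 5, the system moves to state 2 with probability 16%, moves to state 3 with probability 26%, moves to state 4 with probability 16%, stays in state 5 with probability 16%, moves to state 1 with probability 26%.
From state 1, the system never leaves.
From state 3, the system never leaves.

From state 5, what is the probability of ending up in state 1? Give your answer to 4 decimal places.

Let h(s) be the probability of absorption at state 1 starting from transient state s. Then h(state 1) = 1 and h(state 3) = 0. By first-step analysis:
h(state 4) = 0.2·h(state 4) + 0.18·h(state 2) + 0.22·h(state 5) + 0.24·1 + 0.16·0
h(state 2) = 0.18·h(state 4) + 0.16·h(state 2) + 0.24·h(state 5) + 0.16·1 + 0.26·0
h(state 5) = 0.16·h(state 4) + 0.16·h(state 2) + 0.16·h(state 5) + 0.26·1 + 0.26·0
Solving: h(state 4) = 0.5375, h(state 2) = 0.4477, h(state 5) = 0.4972.
Starting from state 5, the probability is 0.4972.

0.4972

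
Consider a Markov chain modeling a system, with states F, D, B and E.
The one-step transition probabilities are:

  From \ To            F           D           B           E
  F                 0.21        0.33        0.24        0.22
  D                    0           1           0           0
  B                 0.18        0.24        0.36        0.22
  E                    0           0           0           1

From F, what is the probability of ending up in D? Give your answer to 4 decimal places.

0.5813

Let h(s) be the probability of absorption at D starting from transient state s. Then h(D) = 1 and h(E) = 0. By first-step analysis:
h(F) = 0.21·h(F) + 0.33·1 + 0.24·h(B) + 0.22·0
h(B) = 0.18·h(F) + 0.24·1 + 0.36·h(B) + 0.22·0
Solving: h(F) = 0.5813, h(B) = 0.5385.
Starting from F, the probability is 0.5813.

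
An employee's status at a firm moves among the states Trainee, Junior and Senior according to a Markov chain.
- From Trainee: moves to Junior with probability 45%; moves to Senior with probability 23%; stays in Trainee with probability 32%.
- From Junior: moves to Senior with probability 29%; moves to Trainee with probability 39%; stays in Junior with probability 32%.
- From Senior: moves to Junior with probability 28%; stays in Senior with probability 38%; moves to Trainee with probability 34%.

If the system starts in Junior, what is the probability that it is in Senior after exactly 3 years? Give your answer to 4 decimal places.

Propagate the distribution vector 3 years from Junior.
After 0 years: (0.0000, 1.0000, 0.0000)
After 1 year: (0.3900, 0.3200, 0.2900)
After 2 years: (0.3482, 0.3591, 0.2927)
After 3 years: (0.3510, 0.3536, 0.2955)
P(in Senior after 3 years) = 0.2955

0.2955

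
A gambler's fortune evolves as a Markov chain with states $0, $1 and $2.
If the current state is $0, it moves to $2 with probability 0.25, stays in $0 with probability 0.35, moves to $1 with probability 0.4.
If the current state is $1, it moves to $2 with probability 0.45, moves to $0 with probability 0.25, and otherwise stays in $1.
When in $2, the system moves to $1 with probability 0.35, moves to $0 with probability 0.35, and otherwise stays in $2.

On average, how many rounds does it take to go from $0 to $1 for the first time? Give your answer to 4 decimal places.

Let t(s) be the expected number of rounds to first reach $1 from state s, with t($1) = 0. Conditioning on the first round:
t($0) = 1 + 0.35·t($0) + 0.25·t($2)
t($2) = 1 + 0.35·t($0) + 0.3·t($2)
Solving: t($0) = 2.5850, t($2) = 2.7211.
Expected rounds from $0 to $1: 2.5850.

2.5850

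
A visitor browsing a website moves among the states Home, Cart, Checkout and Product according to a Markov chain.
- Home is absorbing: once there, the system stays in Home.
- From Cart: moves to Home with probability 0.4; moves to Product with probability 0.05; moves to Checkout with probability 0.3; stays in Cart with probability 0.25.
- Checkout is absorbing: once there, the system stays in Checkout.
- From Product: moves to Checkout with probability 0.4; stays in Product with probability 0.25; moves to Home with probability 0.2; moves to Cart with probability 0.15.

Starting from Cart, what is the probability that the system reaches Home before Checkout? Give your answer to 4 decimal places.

Let h(s) be the probability of absorption at Home starting from transient state s. Then h(Home) = 1 and h(Checkout) = 0. By first-step analysis:
h(Cart) = 0.4·1 + 0.25·h(Cart) + 0.3·0 + 0.05·h(Product)
h(Product) = 0.2·1 + 0.15·h(Cart) + 0.4·0 + 0.25·h(Product)
Solving: h(Cart) = 0.5586, h(Product) = 0.3784.
Starting from Cart, the probability is 0.5586.

0.5586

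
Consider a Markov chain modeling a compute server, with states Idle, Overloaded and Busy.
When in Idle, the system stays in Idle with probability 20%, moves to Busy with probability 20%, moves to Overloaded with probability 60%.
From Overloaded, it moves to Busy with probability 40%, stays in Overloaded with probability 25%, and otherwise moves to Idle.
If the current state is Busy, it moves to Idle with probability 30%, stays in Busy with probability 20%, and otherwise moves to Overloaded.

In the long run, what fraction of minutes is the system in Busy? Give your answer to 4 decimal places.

0.2847

Let the stationary distribution be π with π = πP and π_1 + π_2 + π_3 = 1.
π_1 = 0.2·π_1 + 0.35·π_2 + 0.3·π_3
π_2 = 0.6·π_1 + 0.25·π_2 + 0.5·π_3
Solving with the normalization constraint gives π = (0.2920, 0.4234, 0.2847).
So the stationary probability of Busy is 0.2847.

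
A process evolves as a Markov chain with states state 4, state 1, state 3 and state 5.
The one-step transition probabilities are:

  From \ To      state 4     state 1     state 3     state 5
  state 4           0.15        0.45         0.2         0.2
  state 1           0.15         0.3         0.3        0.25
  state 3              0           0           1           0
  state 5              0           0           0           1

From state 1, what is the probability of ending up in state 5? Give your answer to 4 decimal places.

0.4597

Let h(s) be the probability of absorption at state 5 starting from transient state s. Then h(state 5) = 1 and h(state 3) = 0. By first-step analysis:
h(state 4) = 0.15·h(state 4) + 0.45·h(state 1) + 0.2·0 + 0.2·1
h(state 1) = 0.15·h(state 4) + 0.3·h(state 1) + 0.3·0 + 0.25·1
Solving: h(state 4) = 0.4787, h(state 1) = 0.4597.
Starting from state 1, the probability is 0.4597.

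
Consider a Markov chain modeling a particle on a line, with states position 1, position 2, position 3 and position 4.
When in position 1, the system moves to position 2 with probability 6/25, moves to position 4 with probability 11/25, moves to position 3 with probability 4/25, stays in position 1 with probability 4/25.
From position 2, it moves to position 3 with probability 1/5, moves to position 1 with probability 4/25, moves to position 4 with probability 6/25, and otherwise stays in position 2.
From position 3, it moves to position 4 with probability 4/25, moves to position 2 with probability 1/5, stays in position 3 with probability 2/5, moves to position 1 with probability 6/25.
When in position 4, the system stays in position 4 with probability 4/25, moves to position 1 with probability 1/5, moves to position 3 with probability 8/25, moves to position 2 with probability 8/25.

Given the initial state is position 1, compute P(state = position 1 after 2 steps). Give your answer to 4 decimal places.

Propagate the distribution vector 2 steps from position 1.
After 0 steps: (1.0000, 0.0000, 0.0000, 0.0000)
After 1 step: (0.1600, 0.2400, 0.1600, 0.4400)
After 2 steps: (0.1904, 0.3072, 0.2784, 0.2240)
P(in position 1 after 2 steps) = 0.1904

0.1904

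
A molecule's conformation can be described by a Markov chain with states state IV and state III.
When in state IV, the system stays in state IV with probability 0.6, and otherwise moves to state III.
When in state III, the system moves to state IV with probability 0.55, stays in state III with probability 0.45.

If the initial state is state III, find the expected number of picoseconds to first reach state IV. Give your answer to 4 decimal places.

1.8182

Let t(s) be the expected number of picoseconds to first reach state IV from state s, with t(state IV) = 0. Conditioning on the first picosecond:
t(state III) = 1 + 0.45·t(state III)
Solving: t(state III) = 1.8182.
Expected picoseconds from state III to state IV: 1.8182.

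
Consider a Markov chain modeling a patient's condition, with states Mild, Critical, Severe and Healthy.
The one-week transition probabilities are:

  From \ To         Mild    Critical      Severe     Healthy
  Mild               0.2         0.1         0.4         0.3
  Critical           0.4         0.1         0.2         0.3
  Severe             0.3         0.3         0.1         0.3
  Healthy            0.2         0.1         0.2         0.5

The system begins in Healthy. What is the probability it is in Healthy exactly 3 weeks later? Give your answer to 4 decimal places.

0.3800

Propagate the distribution vector 3 weeks from Healthy.
After 0 weeks: (0.0000, 0.0000, 0.0000, 1.0000)
After 1 week: (0.2000, 0.1000, 0.2000, 0.5000)
After 2 weeks: (0.2400, 0.1400, 0.2200, 0.4000)
After 3 weeks: (0.2500, 0.1440, 0.2260, 0.3800)
P(in Healthy after 3 weeks) = 0.3800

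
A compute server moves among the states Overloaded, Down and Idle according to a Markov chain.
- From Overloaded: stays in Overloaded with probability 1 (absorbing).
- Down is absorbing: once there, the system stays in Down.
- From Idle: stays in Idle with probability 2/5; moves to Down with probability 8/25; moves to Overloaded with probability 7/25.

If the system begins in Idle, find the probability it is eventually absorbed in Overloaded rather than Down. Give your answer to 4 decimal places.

Let h(s) be the probability of absorption at Overloaded starting from transient state s. Then h(Overloaded) = 1 and h(Down) = 0. By first-step analysis:
h(Idle) = 0.28·1 + 0.32·0 + 0.4·h(Idle)
Solving: h(Idle) = 0.4667.
Starting from Idle, the probability is 0.4667.

0.4667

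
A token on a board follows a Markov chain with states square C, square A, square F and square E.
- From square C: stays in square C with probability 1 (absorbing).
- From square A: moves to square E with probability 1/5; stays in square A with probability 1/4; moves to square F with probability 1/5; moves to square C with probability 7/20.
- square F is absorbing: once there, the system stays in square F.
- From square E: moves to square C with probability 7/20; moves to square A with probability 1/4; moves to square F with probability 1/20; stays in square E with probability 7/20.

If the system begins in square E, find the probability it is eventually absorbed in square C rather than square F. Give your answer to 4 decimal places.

Let h(s) be the probability of absorption at square C starting from transient state s. Then h(square C) = 1 and h(square F) = 0. By first-step analysis:
h(square A) = 0.35·1 + 0.25·h(square A) + 0.2·0 + 0.2·h(square E)
h(square E) = 0.35·1 + 0.25·h(square A) + 0.05·0 + 0.35·h(square E)
Solving: h(square A) = 0.6800, h(square E) = 0.8000.
Starting from square E, the probability is 0.8000.

0.8000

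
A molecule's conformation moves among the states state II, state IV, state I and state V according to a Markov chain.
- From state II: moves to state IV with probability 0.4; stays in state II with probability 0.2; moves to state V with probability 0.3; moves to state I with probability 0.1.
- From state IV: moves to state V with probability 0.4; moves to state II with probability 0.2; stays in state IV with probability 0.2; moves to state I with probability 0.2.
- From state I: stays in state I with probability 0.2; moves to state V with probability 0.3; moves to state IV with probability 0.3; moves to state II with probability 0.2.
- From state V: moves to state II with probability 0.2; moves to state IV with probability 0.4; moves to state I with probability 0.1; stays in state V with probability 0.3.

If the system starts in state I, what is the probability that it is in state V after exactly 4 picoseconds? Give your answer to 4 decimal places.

0.3321

Propagate the distribution vector 4 picoseconds from state I.
After 0 picoseconds: (0.0000, 0.0000, 1.0000, 0.0000)
After 1 picosecond: (0.2000, 0.3000, 0.2000, 0.3000)
After 2 picoseconds: (0.2000, 0.3200, 0.1500, 0.3300)
After 3 picoseconds: (0.2000, 0.3210, 0.1470, 0.3320)
After 4 picoseconds: (0.2000, 0.3211, 0.1468, 0.3321)
P(in state V after 4 picoseconds) = 0.3321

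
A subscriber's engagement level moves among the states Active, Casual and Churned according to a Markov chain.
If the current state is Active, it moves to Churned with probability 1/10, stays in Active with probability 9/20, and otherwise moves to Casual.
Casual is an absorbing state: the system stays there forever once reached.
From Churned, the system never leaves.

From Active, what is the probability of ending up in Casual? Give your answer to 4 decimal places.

0.8182

Let h(s) be the probability of absorption at Casual starting from transient state s. Then h(Casual) = 1 and h(Churned) = 0. By first-step analysis:
h(Active) = 0.45·h(Active) + 0.45·1 + 0.1·0
Solving: h(Active) = 0.8182.
Starting from Active, the probability is 0.8182.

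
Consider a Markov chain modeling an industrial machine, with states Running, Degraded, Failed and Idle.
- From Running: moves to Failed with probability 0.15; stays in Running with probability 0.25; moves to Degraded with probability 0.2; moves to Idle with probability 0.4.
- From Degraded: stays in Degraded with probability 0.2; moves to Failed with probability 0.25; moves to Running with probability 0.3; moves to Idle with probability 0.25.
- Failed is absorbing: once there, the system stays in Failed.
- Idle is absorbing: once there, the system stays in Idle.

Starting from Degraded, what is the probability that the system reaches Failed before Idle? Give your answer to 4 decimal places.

Let h(s) be the probability of absorption at Failed starting from transient state s. Then h(Failed) = 1 and h(Idle) = 0. By first-step analysis:
h(Running) = 0.25·h(Running) + 0.2·h(Degraded) + 0.15·1 + 0.4·0
h(Degraded) = 0.3·h(Running) + 0.2·h(Degraded) + 0.25·1 + 0.25·0
Solving: h(Running) = 0.3148, h(Degraded) = 0.4306.
Starting from Degraded, the probability is 0.4306.

0.4306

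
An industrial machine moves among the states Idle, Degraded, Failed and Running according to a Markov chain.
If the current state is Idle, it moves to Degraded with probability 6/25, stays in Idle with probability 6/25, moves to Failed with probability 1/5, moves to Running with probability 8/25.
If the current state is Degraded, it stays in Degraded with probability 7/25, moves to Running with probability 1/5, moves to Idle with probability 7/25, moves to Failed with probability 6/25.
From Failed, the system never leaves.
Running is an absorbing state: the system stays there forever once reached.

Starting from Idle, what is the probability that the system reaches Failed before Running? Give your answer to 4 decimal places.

Let h(s) be the probability of absorption at Failed starting from transient state s. Then h(Failed) = 1 and h(Running) = 0. By first-step analysis:
h(Idle) = 0.24·h(Idle) + 0.24·h(Degraded) + 0.2·1 + 0.32·0
h(Degraded) = 0.28·h(Idle) + 0.28·h(Degraded) + 0.24·1 + 0.2·0
Solving: h(Idle) = 0.4200, h(Degraded) = 0.4967.
Starting from Idle, the probability is 0.4200.

0.4200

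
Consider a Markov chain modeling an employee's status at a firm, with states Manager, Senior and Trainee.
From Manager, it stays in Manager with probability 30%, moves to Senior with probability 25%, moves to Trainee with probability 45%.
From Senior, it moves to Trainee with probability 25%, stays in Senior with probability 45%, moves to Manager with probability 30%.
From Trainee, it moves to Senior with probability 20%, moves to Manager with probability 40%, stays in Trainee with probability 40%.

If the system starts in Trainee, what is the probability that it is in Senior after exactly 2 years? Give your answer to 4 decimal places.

0.2700

Sum over the intermediate state after 1 year:
P = P(Trainee→Manager)·P(Manager→Senior) + P(Trainee→Senior)·P(Senior→Senior) + P(Trainee→Trainee)·P(Trainee→Senior)
  = 0.4×0.25 + 0.2×0.45 + 0.4×0.2
  = 0.1000 + 0.0900 + 0.0800 = 0.2700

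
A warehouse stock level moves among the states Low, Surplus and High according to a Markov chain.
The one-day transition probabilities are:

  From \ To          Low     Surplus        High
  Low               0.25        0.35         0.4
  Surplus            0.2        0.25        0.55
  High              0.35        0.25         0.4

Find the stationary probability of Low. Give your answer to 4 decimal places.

Let the stationary distribution be π with π = πP and π_1 + π_2 + π_3 = 1.
π_1 = 0.25·π_1 + 0.2·π_2 + 0.35·π_3
π_2 = 0.35·π_1 + 0.25·π_2 + 0.25·π_3
Solving with the normalization constraint gives π = (0.2803, 0.2780, 0.4417).
So the stationary probability of Low is 0.2803.

0.2803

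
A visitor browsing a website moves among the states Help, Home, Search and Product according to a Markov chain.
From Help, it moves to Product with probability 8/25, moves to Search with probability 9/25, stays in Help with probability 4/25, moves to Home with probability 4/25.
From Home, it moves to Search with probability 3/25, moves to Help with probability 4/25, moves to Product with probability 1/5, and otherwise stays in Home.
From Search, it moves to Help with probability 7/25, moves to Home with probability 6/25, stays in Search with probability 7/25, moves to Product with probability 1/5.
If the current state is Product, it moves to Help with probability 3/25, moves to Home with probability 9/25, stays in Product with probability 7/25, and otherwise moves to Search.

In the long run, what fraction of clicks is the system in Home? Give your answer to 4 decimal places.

Let the stationary distribution be π with π = πP and π_1 + π_2 + π_3 + π_4 = 1.
π_1 = 0.16·π_1 + 0.16·π_2 + 0.28·π_3 + 0.12·π_4
π_2 = 0.16·π_1 + 0.52·π_2 + 0.24·π_3 + 0.36·π_4
π_3 = 0.36·π_1 + 0.12·π_2 + 0.28·π_3 + 0.24·π_4
Solving with the normalization constraint gives π = (0.1777, 0.3537, 0.2280, 0.2406).
So the stationary probability of Home is 0.3537.

0.3537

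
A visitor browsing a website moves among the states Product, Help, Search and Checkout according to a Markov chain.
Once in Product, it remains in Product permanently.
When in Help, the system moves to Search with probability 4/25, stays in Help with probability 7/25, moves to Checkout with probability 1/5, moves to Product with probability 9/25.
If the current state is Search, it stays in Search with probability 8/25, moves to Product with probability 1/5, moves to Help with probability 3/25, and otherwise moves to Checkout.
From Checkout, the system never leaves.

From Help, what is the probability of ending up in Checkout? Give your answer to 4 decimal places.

0.4116

Let h(s) be the probability of absorption at Checkout starting from transient state s. Then h(Checkout) = 1 and h(Product) = 0. By first-step analysis:
h(Help) = 0.36·0 + 0.28·h(Help) + 0.16·h(Search) + 0.2·1
h(Search) = 0.2·0 + 0.12·h(Help) + 0.32·h(Search) + 0.36·1
Solving: h(Help) = 0.4116, h(Search) = 0.6020.
Starting from Help, the probability is 0.4116.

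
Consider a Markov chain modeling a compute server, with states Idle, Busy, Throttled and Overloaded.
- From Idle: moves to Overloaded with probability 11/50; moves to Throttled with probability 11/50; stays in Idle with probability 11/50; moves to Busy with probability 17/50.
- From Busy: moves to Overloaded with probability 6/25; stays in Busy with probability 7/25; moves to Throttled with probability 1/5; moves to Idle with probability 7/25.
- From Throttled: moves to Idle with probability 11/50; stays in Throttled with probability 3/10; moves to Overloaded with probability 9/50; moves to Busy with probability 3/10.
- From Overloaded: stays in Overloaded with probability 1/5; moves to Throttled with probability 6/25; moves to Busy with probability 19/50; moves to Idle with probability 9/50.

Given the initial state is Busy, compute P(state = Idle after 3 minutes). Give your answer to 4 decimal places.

0.2310

Propagate the distribution vector 3 minutes from Busy.
After 0 minutes: (0.0000, 1.0000, 0.0000, 0.0000)
After 1 minute: (0.2800, 0.2800, 0.2000, 0.2400)
After 2 minutes: (0.2272, 0.3248, 0.2352, 0.2128)
After 3 minutes: (0.2310, 0.3196, 0.2366, 0.2128)
P(in Idle after 3 minutes) = 0.2310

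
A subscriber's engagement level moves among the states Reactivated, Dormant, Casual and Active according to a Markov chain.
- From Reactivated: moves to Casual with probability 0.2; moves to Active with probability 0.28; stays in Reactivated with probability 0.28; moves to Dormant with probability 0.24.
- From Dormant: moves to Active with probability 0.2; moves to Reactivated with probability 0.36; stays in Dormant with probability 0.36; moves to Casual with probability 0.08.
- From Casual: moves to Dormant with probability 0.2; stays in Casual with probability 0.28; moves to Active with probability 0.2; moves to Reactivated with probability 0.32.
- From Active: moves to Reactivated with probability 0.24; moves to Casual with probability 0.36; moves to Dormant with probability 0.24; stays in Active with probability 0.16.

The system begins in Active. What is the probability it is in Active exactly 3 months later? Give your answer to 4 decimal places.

0.2161

Propagate the distribution vector 3 months from Active.
After 0 months: (0.0000, 0.0000, 0.0000, 1.0000)
After 1 month: (0.2400, 0.2400, 0.3600, 0.1600)
After 2 months: (0.3072, 0.2544, 0.2256, 0.2128)
After 3 months: (0.3009, 0.2615, 0.2216, 0.2161)
P(in Active after 3 months) = 0.2161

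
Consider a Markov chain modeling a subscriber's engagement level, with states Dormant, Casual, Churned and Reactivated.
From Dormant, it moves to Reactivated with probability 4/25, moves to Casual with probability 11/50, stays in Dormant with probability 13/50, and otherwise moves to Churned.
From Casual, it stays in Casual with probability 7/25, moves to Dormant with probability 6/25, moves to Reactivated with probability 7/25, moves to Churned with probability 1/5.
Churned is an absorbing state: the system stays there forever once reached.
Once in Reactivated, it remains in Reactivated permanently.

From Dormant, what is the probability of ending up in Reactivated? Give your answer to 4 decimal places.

0.3683

Let h(s) be the probability of absorption at Reactivated starting from transient state s. Then h(Reactivated) = 1 and h(Churned) = 0. By first-step analysis:
h(Dormant) = 0.26·h(Dormant) + 0.22·h(Casual) + 0.36·0 + 0.16·1
h(Casual) = 0.24·h(Dormant) + 0.28·h(Casual) + 0.2·0 + 0.28·1
Solving: h(Dormant) = 0.3683, h(Casual) = 0.5117.
Starting from Dormant, the probability is 0.3683.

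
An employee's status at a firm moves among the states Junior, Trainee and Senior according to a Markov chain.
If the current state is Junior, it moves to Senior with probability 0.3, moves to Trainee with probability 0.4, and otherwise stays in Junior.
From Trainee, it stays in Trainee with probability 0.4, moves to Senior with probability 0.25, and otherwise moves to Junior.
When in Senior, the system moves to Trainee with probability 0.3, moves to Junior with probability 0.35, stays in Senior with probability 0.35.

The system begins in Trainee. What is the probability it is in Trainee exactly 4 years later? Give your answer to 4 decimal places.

0.3704

Propagate the distribution vector 4 years from Trainee.
After 0 years: (0.0000, 1.0000, 0.0000)
After 1 year: (0.3500, 0.4000, 0.2500)
After 2 years: (0.3325, 0.3750, 0.2925)
After 3 years: (0.3334, 0.3708, 0.2959)
After 4 years: (0.3333, 0.3704, 0.2963)
P(in Trainee after 4 years) = 0.3704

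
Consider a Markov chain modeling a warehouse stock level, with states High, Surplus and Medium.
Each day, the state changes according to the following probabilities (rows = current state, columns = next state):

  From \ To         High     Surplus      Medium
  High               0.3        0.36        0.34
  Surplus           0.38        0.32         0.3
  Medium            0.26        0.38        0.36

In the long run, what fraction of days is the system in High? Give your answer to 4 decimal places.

Let the stationary distribution be π with π = πP and π_1 + π_2 + π_3 = 1.
π_1 = 0.3·π_1 + 0.38·π_2 + 0.26·π_3
π_2 = 0.36·π_1 + 0.32·π_2 + 0.38·π_3
Solving with the normalization constraint gives π = (0.3149, 0.3525, 0.3325).
So the stationary probability of High is 0.3149.

0.3149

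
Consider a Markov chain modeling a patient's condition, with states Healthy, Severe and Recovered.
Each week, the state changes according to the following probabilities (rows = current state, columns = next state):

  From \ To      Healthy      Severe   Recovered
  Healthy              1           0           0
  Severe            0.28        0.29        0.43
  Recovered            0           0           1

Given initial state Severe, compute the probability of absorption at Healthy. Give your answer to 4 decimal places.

0.3944

Let h(s) be the probability of absorption at Healthy starting from transient state s. Then h(Healthy) = 1 and h(Recovered) = 0. By first-step analysis:
h(Severe) = 0.28·1 + 0.29·h(Severe) + 0.43·0
Solving: h(Severe) = 0.3944.
Starting from Severe, the probability is 0.3944.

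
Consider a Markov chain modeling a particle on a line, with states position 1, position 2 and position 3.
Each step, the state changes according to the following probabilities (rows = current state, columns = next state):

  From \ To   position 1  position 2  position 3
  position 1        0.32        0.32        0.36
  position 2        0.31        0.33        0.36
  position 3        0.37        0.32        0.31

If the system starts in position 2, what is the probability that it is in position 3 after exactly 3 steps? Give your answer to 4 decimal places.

Propagate the distribution vector 3 steps from position 2.
After 0 steps: (0.0000, 1.0000, 0.0000)
After 1 step: (0.3100, 0.3300, 0.3600)
After 2 steps: (0.3347, 0.3233, 0.3420)
After 3 steps: (0.3339, 0.3232, 0.3429)
P(in position 3 after 3 steps) = 0.3429

0.3429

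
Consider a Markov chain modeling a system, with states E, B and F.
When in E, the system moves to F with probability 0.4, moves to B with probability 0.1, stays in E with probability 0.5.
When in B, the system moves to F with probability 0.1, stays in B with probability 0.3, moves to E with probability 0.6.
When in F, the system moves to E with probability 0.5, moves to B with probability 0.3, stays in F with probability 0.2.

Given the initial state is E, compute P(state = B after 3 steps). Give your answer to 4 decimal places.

0.1980

Propagate the distribution vector 3 steps from E.
After 0 steps: (1.0000, 0.0000, 0.0000)
After 1 step: (0.5000, 0.1000, 0.4000)
After 2 steps: (0.5100, 0.2000, 0.2900)
After 3 steps: (0.5200, 0.1980, 0.2820)
P(in B after 3 steps) = 0.1980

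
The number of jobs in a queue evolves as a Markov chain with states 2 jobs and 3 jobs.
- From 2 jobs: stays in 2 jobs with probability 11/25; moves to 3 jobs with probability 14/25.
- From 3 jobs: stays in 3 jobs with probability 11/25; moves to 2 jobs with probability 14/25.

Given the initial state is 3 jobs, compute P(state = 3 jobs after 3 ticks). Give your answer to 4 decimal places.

Propagate the distribution vector 3 ticks from 3 jobs.
After 0 ticks: (0.0000, 1.0000)
After 1 tick: (0.5600, 0.4400)
After 2 ticks: (0.4928, 0.5072)
After 3 ticks: (0.5009, 0.4991)
P(in 3 jobs after 3 ticks) = 0.4991

0.4991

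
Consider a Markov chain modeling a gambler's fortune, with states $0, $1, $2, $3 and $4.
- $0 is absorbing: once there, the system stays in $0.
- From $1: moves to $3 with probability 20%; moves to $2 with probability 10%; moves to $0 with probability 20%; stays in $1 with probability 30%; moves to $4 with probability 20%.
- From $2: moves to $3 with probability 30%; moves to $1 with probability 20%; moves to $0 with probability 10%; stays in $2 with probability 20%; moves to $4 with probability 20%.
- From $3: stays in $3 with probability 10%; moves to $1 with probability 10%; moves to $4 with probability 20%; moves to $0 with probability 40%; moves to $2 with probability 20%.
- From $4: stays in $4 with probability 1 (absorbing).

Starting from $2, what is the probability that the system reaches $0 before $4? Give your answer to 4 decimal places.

0.4868

Let h(s) be the probability of absorption at $0 starting from transient state s. Then h($0) = 1 and h($4) = 0. By first-step analysis:
h($1) = 0.2·1 + 0.3·h($1) + 0.1·h($2) + 0.2·h($3) + 0.2·0
h($2) = 0.1·1 + 0.2·h($1) + 0.2·h($2) + 0.3·h($3) + 0.2·0
h($3) = 0.4·1 + 0.1·h($1) + 0.2·h($2) + 0.1·h($3) + 0.2·0
Solving: h($1) = 0.5300, h($2) = 0.4868, h($3) = 0.6115.
Starting from $2, the probability is 0.4868.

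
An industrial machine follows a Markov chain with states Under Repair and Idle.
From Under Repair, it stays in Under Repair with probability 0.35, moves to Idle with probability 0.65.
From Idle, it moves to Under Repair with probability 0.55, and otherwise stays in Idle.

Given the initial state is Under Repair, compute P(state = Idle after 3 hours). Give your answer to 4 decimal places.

Propagate the distribution vector 3 hours from Under Repair.
After 0 hours: (1.0000, 0.0000)
After 1 hour: (0.3500, 0.6500)
After 2 hours: (0.4800, 0.5200)
After 3 hours: (0.4540, 0.5460)
P(in Idle after 3 hours) = 0.5460

0.5460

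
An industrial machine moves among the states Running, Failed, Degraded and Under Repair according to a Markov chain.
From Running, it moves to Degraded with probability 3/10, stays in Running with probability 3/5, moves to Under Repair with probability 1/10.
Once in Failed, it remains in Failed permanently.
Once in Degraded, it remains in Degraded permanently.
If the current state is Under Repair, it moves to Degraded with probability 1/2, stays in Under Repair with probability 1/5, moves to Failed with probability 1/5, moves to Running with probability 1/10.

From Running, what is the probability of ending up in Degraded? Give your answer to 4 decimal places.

0.9355

Let h(s) be the probability of absorption at Degraded starting from transient state s. Then h(Degraded) = 1 and h(Failed) = 0. By first-step analysis:
h(Running) = 0.6·h(Running) + 0.3·1 + 0.1·h(Under Repair)
h(Under Repair) = 0.1·h(Running) + 0.2·0 + 0.5·1 + 0.2·h(Under Repair)
Solving: h(Running) = 0.9355, h(Under Repair) = 0.7419.
Starting from Running, the probability is 0.9355.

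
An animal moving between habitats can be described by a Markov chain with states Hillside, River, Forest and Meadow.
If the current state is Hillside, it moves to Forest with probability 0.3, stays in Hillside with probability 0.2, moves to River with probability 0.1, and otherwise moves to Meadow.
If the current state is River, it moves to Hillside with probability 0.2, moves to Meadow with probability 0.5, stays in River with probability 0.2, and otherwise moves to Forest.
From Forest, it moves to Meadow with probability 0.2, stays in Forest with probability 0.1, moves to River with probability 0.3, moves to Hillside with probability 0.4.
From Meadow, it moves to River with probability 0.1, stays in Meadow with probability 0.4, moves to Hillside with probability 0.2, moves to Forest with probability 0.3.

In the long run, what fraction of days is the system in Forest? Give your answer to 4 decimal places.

Let the stationary distribution be π with π = πP and π_1 + π_2 + π_3 + π_4 = 1.
π_1 = 0.2·π_1 + 0.2·π_2 + 0.4·π_3 + 0.2·π_4
π_2 = 0.1·π_1 + 0.2·π_2 + 0.3·π_3 + 0.1·π_4
π_3 = 0.3·π_1 + 0.1·π_2 + 0.1·π_3 + 0.3·π_4
Solving with the normalization constraint gives π = (0.2446, 0.1607, 0.2232, 0.3714).
So the stationary probability of Forest is 0.2232.

0.2232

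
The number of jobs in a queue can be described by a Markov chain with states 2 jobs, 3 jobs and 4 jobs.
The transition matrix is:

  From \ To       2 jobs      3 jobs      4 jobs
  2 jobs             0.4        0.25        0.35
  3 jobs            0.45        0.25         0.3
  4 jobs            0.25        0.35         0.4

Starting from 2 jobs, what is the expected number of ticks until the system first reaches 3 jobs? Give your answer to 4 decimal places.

3.4862

Let t(s) be the expected number of ticks to first reach 3 jobs from state s, with t(3 jobs) = 0. Conditioning on the first tick:
t(2 jobs) = 1 + 0.4·t(2 jobs) + 0.35·t(4 jobs)
t(4 jobs) = 1 + 0.25·t(2 jobs) + 0.4·t(4 jobs)
Solving: t(2 jobs) = 3.4862, t(4 jobs) = 3.1193.
Expected ticks from 2 jobs to 3 jobs: 3.4862.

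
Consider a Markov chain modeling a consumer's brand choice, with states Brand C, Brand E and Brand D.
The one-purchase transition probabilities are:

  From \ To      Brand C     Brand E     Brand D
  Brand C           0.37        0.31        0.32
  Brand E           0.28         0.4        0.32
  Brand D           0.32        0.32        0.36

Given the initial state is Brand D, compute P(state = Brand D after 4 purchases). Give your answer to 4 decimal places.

0.3333

Propagate the distribution vector 4 purchases from Brand D.
After 0 purchases: (0.0000, 0.0000, 1.0000)
After 1 purchase: (0.3200, 0.3200, 0.3600)
After 2 purchases: (0.3232, 0.3424, 0.3344)
After 3 purchases: (0.3225, 0.3442, 0.3334)
After 4 purchases: (0.3224, 0.3443, 0.3333)
P(in Brand D after 4 purchases) = 0.3333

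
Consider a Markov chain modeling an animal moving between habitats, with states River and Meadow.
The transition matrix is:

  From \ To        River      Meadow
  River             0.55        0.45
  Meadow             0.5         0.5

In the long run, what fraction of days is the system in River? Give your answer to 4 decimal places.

Let the stationary distribution be π with π = πP and π_1 + π_2 = 1.
π_1 = 0.55·π_1 + 0.5·π_2
Solving with the normalization constraint gives π = (0.5263, 0.4737).
So the stationary probability of River is 0.5263.

0.5263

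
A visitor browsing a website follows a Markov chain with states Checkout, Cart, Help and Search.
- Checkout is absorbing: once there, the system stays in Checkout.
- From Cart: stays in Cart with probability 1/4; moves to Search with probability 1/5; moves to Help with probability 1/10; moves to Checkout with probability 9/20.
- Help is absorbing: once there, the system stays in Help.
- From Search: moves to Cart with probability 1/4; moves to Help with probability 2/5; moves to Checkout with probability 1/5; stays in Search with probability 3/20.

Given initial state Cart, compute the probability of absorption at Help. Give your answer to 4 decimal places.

Let h(s) be the probability of absorption at Help starting from transient state s. Then h(Help) = 1 and h(Checkout) = 0. By first-step analysis:
h(Cart) = 0.45·0 + 0.25·h(Cart) + 0.1·1 + 0.2·h(Search)
h(Search) = 0.2·0 + 0.25·h(Cart) + 0.4·1 + 0.15·h(Search)
Solving: h(Cart) = 0.2809, h(Search) = 0.5532.
Starting from Cart, the probability is 0.2809.

0.2809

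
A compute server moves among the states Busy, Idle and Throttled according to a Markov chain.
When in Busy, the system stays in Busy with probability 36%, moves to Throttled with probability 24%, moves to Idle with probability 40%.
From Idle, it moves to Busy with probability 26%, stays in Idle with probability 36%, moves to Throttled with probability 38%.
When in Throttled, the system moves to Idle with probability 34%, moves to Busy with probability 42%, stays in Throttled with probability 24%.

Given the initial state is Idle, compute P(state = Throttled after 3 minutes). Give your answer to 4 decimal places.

Propagate the distribution vector 3 minutes from Idle.
After 0 minutes: (0.0000, 1.0000, 0.0000)
After 1 minute: (0.2600, 0.3600, 0.3800)
After 2 minutes: (0.3468, 0.3628, 0.2904)
After 3 minutes: (0.3411, 0.3681, 0.2908)
P(in Throttled after 3 minutes) = 0.2908

0.2908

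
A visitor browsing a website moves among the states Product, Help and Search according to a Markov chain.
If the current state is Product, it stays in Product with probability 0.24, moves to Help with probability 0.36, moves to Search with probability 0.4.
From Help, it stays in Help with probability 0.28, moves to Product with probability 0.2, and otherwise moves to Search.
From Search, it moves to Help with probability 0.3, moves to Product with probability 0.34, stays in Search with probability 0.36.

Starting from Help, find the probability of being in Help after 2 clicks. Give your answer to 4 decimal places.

0.3064

Sum over the intermediate state after 1 click:
P = P(Help→Product)·P(Product→Help) + P(Help→Help)·P(Help→Help) + P(Help→Search)·P(Search→Help)
  = 0.2×0.36 + 0.28×0.28 + 0.52×0.3
  = 0.0720 + 0.0784 + 0.1560 = 0.3064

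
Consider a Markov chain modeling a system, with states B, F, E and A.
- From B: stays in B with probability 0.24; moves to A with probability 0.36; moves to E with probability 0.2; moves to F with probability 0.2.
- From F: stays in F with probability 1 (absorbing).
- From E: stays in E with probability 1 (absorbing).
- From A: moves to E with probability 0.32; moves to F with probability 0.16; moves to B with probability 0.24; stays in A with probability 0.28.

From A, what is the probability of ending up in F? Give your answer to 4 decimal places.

0.3681

Let h(s) be the probability of absorption at F starting from transient state s. Then h(F) = 1 and h(E) = 0. By first-step analysis:
h(B) = 0.24·h(B) + 0.2·1 + 0.2·0 + 0.36·h(A)
h(A) = 0.24·h(B) + 0.16·1 + 0.32·0 + 0.28·h(A)
Solving: h(B) = 0.4375, h(A) = 0.3681.
Starting from A, the probability is 0.3681.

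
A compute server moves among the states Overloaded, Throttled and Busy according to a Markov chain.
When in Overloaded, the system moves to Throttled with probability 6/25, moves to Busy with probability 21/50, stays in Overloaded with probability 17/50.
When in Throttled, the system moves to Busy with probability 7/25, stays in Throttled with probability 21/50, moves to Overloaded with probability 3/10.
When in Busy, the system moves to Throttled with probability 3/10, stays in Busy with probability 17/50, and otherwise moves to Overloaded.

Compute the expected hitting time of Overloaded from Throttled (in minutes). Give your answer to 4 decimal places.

3.1459

Let t(s) be the expected number of minutes to first reach Overloaded from state s, with t(Overloaded) = 0. Conditioning on the first minute:
t(Throttled) = 1 + 0.42·t(Throttled) + 0.28·t(Busy)
t(Busy) = 1 + 0.3·t(Throttled) + 0.34·t(Busy)
Solving: t(Throttled) = 3.1459, t(Busy) = 2.9451.
Expected minutes from Throttled to Overloaded: 3.1459.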